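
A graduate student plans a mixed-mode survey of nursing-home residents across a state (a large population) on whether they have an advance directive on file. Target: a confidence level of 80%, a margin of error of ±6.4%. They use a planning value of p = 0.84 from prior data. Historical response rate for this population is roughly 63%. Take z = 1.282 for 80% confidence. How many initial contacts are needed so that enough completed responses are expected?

86

Completed interviews needed: n₀ = 1.282² × 0.1344 / 0.064² ≈ 53.93 → 54.
At a 63% response rate, contacts needed = 54 / 0.63 ≈ 85.71 → 86.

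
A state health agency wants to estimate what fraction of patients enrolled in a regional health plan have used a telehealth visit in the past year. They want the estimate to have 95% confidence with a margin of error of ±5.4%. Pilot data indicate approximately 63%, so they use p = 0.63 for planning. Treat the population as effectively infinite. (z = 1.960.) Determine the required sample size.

With p = 0.63, p(1−p) = 0.2331.
n = z²·p(1−p)/E² = 1.960² × 0.2331 / 0.054² = 3.8416 × 0.2331 / 0.002916 ≈ 307.09.
Rounding up gives n = 308.

308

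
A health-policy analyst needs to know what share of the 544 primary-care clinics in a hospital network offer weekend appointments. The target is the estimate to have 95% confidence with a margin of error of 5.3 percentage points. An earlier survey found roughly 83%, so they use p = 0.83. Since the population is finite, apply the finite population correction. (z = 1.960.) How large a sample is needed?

143

Unadjusted: n₀ = 1.960² × 0.83 × 0.17 / 0.053² ≈ 192.97, so n₀ = 193.
Finite population correction with N = 544: n = n₀ / (1 + (n₀−1)/N) = 193 / (1 + 192/544) = 193 / 1.3529 ≈ 142.65.
Rounding up, n = 143.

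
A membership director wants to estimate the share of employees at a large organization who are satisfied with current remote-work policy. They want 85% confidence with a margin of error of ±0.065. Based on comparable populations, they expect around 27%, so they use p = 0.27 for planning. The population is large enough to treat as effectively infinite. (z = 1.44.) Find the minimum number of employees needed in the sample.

97

With p = 0.27, p(1−p) = 0.1971.
n = z²·p(1−p)/E² = 1.44² × 0.1971 / 0.065² = 2.0736 × 0.1971 / 0.004225 ≈ 96.74.
Rounding up gives n = 97.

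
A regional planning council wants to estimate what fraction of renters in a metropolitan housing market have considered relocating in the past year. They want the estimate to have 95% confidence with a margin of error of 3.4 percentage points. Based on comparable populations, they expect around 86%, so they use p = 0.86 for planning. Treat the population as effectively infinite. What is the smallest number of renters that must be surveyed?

For 95% confidence, z = 1.960.
With p = 0.86, p(1−p) = 0.1204.
n = z²·p(1−p)/E² = 1.960² × 0.1204 / 0.034² = 3.8416 × 0.1204 / 0.001156 ≈ 400.11.
Rounding up gives n = 401.

401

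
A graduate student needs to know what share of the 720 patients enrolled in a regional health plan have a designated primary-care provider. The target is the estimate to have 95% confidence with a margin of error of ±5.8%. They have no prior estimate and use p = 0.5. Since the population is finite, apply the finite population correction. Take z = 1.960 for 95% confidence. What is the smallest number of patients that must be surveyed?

205

Unadjusted: n₀ = 1.960² × 0.50 × 0.50 / 0.058² ≈ 285.49, so n₀ = 286.
Finite population correction with N = 720: n = n₀ / (1 + (n₀−1)/N) = 286 / (1 + 285/720) = 286 / 1.3958 ≈ 204.90.
Rounding up, n = 205.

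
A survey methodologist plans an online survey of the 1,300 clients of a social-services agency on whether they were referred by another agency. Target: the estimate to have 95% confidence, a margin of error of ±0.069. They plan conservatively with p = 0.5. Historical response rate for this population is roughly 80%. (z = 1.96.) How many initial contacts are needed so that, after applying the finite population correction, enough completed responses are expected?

Completed interviews needed (unadjusted): n₀ = 1.96² × 0.2500 / 0.069² ≈ 201.72 → 202.
FPC for N = 1,300: n = 202 / (1 + 201/1300) = 202 / 1.1546 ≈ 174.95 → 175.
At an 80% response rate, contacts needed = 175 / 0.80 ≈ 218.75 → 219.

219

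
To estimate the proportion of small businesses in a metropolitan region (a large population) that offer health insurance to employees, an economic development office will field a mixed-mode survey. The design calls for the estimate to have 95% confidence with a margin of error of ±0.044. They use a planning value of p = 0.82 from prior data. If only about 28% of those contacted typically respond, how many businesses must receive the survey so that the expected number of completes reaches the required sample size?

1047

For 95% confidence, z = 1.96.
Completed interviews needed: n₀ = 1.96² × 0.1476 / 0.044² ≈ 292.88 → 293.
At a 28% response rate, contacts needed = 293 / 0.28 ≈ 1046.43 → 1047.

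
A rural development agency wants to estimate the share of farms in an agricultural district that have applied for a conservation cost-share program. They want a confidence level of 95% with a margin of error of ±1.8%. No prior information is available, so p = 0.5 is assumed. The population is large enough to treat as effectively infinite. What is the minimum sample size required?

2965

For 95% confidence, z = 1.960.
With p = 0.5, p(1−p) = 0.25.
n = z²·p(1−p)/E² = 1.960² × 0.2500 / 0.018² = 3.8416 × 0.2500 / 0.000324 ≈ 2964.20.
Rounding up gives n = 2965.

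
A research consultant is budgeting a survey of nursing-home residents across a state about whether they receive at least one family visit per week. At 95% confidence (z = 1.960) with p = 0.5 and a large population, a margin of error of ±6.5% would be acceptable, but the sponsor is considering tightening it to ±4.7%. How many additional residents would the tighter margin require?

207

At ±6.5%: n = 1.960² × 0.2500 / 0.065² ≈ 227.31 → 228.
At ±4.7%: n = 1.960² × 0.2500 / 0.047² ≈ 434.77 → 435.
Additional respondents: 435 − 228 = 207.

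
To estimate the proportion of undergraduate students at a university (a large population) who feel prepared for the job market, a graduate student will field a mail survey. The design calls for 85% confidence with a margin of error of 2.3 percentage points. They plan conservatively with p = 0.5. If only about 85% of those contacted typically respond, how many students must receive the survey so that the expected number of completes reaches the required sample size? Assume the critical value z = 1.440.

Completed interviews needed: n₀ = 1.440² × 0.2500 / 0.023² ≈ 979.96 → 980.
At an 85% response rate, contacts needed = 980 / 0.85 ≈ 1152.94 → 1153.

1153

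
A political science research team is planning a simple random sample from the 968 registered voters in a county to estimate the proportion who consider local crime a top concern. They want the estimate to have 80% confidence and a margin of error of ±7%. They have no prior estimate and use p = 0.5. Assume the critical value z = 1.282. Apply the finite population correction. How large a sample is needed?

Unadjusted: n₀ = 1.282² × 0.50 × 0.50 / 0.070² ≈ 83.85, so n₀ = 84.
Finite population correction with N = 968: n = n₀ / (1 + (n₀−1)/N) = 84 / (1 + 83/968) = 84 / 1.0857 ≈ 77.37.
Rounding up, n = 78.

78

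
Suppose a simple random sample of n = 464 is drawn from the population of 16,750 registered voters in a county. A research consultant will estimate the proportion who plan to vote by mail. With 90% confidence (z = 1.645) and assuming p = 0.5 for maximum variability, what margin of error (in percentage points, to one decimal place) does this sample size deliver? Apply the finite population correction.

3.8

Finite-population factor: (N−n)/(N−1) = (16750−464)/(16750−1) = 0.9724.
SE(p̂) = √[p(1−p)/n · (N−n)/(N−1)] = √[0.2500/464 × 0.9724] = 0.02289.
E = z × SE = 1.645 × 0.02289 = 0.03765 ≈ 3.8 percentage points.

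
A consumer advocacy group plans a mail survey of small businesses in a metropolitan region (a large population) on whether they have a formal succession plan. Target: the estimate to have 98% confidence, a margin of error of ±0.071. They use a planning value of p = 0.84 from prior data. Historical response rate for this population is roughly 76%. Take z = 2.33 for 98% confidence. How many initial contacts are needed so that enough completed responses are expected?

Completed interviews needed: n₀ = 2.33² × 0.1344 / 0.071² ≈ 144.74 → 145.
At a 76% response rate, contacts needed = 145 / 0.76 ≈ 190.79 → 191.

191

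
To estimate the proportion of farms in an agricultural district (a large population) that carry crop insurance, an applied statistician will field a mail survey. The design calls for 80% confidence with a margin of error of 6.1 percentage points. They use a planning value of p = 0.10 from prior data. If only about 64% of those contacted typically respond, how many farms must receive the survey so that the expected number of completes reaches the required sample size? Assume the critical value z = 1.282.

Completed interviews needed: n₀ = 1.282² × 0.0900 / 0.061² ≈ 39.75 → 40.
At a 64% response rate, contacts needed = 40 / 0.64 ≈ 62.50 → 63.

63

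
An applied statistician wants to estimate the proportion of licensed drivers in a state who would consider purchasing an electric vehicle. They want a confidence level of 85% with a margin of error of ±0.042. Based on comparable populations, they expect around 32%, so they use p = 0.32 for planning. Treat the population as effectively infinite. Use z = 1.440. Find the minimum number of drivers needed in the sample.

256

With p = 0.32, p(1−p) = 0.2176.
n = z²·p(1−p)/E² = 1.440² × 0.2176 / 0.042² = 2.0736 × 0.2176 / 0.001764 ≈ 255.79.
Rounding up gives n = 256.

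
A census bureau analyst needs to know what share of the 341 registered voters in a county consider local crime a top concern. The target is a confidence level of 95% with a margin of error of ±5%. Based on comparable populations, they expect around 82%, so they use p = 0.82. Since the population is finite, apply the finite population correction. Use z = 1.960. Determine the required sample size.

137

Unadjusted: n₀ = 1.960² × 0.82 × 0.18 / 0.050² ≈ 226.81, so n₀ = 227.
Finite population correction with N = 341: n = n₀ / (1 + (n₀−1)/N) = 227 / (1 + 226/341) = 227 / 1.6628 ≈ 136.52.
Rounding up, n = 137.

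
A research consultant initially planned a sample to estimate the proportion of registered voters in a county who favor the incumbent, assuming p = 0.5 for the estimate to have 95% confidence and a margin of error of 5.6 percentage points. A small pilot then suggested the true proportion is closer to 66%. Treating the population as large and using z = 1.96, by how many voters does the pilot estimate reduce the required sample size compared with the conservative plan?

Conservative (p = 0.5): n = 1.96² × 0.25 / 0.056² ≈ 306.25 → 307.
Using p = 0.66: p(1−p) = 0.2244, so n = 1.96² × 0.2244 / 0.056² ≈ 274.89 → 275.
Reduction: 307 − 275 = 32.

32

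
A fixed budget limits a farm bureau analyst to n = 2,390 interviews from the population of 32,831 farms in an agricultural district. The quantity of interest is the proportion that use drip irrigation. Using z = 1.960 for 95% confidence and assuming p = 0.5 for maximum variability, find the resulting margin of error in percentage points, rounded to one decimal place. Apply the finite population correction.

1.9

Finite-population factor: (N−n)/(N−1) = (32831−2390)/(32831−1) = 0.9272.
SE(p̂) = √[p(1−p)/n · (N−n)/(N−1)] = √[0.2500/2390 × 0.9272] = 0.00985.
E = z × SE = 1.960 × 0.00985 = 0.01930 ≈ 1.9 percentage points.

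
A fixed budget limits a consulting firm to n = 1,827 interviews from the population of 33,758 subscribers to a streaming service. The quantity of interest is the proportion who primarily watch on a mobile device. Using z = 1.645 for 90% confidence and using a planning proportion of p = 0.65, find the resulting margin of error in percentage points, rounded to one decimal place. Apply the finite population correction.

1.8

Finite-population factor: (N−n)/(N−1) = (33758−1827)/(33758−1) = 0.9459.
SE(p̂) = √[p(1−p)/n · (N−n)/(N−1)] = √[0.2275/1827 × 0.9459] = 0.01085.
E = z × SE = 1.645 × 0.01085 = 0.01785 ≈ 1.8 percentage points.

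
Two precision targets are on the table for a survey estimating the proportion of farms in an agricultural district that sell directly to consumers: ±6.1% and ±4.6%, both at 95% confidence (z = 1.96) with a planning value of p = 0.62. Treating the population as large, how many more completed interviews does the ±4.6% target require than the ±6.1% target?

At ±6.1%: n = 1.96² × 0.2356 / 0.061² ≈ 243.24 → 244.
At ±4.6%: n = 1.96² × 0.2356 / 0.046² ≈ 427.73 → 428.
Additional respondents: 428 − 244 = 184.

184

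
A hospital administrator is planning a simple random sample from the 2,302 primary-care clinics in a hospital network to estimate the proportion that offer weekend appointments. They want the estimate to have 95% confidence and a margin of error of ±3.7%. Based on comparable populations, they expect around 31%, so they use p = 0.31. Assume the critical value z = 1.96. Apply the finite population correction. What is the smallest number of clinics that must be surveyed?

Unadjusted: n₀ = 1.96² × 0.31 × 0.69 / 0.037² ≈ 600.23, so n₀ = 601.
Finite population correction with N = 2,302: n = n₀ / (1 + (n₀−1)/N) = 601 / (1 + 600/2302) = 601 / 1.2606 ≈ 476.74.
Rounding up, n = 477.

477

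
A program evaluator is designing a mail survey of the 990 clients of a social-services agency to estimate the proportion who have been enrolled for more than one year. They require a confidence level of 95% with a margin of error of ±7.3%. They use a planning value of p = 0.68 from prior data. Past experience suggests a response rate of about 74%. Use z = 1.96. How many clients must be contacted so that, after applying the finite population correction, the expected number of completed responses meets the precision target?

184

Completed interviews needed (unadjusted): n₀ = 1.96² × 0.2176 / 0.073² ≈ 156.86 → 157.
FPC for N = 990: n = 157 / (1 + 156/990) = 157 / 1.1576 ≈ 135.63 → 136.
At a 74% response rate, contacts needed = 136 / 0.74 ≈ 183.78 → 184.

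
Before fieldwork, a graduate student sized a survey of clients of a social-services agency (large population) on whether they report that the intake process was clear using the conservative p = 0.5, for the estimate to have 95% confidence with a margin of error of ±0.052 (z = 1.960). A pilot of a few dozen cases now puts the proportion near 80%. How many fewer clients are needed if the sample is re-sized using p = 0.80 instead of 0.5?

128

Conservative (p = 0.5): n = 1.960² × 0.25 / 0.052² ≈ 355.18 → 356.
Using p = 0.80: p(1−p) = 0.1600, so n = 1.960² × 0.1600 / 0.052² ≈ 227.31 → 228.
Reduction: 356 − 228 = 128.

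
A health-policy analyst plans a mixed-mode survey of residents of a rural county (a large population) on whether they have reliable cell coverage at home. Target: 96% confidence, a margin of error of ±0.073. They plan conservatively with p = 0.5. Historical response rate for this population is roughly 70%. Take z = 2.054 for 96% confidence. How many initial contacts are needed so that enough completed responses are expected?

Completed interviews needed: n₀ = 2.054² × 0.2500 / 0.073² ≈ 197.92 → 198.
At a 70% response rate, contacts needed = 198 / 0.70 ≈ 282.86 → 283.

283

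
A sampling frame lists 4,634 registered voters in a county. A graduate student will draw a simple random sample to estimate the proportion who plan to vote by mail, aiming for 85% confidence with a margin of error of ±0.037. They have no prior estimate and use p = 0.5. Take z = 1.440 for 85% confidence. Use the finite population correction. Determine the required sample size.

Unadjusted: n₀ = 1.440² × 0.50 × 0.50 / 0.037² ≈ 378.67, so n₀ = 379.
Finite population correction with N = 4,634: n = n₀ / (1 + (n₀−1)/N) = 379 / (1 + 378/4634) = 379 / 1.0816 ≈ 350.42.
Rounding up, n = 351.

351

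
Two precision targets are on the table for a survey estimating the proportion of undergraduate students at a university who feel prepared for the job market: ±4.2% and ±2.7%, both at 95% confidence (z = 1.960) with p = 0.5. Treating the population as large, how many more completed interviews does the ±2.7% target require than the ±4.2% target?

773

At ±4.2%: n = 1.960² × 0.2500 / 0.042² ≈ 544.44 → 545.
At ±2.7%: n = 1.960² × 0.2500 / 0.027² ≈ 1317.42 → 1318.
Additional respondents: 1318 − 545 = 773.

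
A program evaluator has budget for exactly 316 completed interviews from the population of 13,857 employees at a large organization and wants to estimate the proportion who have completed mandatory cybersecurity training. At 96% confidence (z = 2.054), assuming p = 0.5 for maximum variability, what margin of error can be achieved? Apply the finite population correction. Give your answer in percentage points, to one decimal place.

5.7

Finite-population factor: (N−n)/(N−1) = (13857−316)/(13857−1) = 0.9773.
SE(p̂) = √[p(1−p)/n · (N−n)/(N−1)] = √[0.2500/316 × 0.9773] = 0.02781.
E = z × SE = 2.054 × 0.02781 = 0.05711 ≈ 5.7 percentage points.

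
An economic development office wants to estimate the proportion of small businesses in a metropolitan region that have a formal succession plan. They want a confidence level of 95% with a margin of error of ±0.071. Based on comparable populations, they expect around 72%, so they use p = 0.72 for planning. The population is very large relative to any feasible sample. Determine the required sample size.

For 95% confidence, z = 1.960.
With p = 0.72, p(1−p) = 0.2016.
n = z²·p(1−p)/E² = 1.960² × 0.2016 / 0.071² = 3.8416 × 0.2016 / 0.005041 ≈ 153.63.
Rounding up gives n = 154.

154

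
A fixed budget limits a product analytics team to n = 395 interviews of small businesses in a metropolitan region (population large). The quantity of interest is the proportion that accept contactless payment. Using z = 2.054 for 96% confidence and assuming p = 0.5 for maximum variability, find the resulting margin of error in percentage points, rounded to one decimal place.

SE(p̂) = √[p(1−p)/n] = √[0.2500/395] = 0.02516.
E = z × SE = 2.054 × 0.02516 = 0.05167, or 5.2 percentage points.

5.2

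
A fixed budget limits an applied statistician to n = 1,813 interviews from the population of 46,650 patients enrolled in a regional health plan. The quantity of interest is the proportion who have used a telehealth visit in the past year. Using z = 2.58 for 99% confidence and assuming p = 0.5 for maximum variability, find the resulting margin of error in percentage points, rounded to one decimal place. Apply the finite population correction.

Finite-population factor: (N−n)/(N−1) = (46650−1813)/(46650−1) = 0.9612.
SE(p̂) = √[p(1−p)/n · (N−n)/(N−1)] = √[0.2500/1813 × 0.9612] = 0.01151.
E = z × SE = 2.58 × 0.01151 = 0.02970 ≈ 3.0 percentage points.

3.0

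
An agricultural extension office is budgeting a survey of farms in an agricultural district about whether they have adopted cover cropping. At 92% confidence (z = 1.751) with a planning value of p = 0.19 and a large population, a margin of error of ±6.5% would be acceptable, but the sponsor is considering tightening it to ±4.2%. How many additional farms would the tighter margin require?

156

At ±6.5%: n = 1.751² × 0.1539 / 0.065² ≈ 111.68 → 112.
At ±4.2%: n = 1.751² × 0.1539 / 0.042² ≈ 267.49 → 268.
Additional respondents: 268 − 112 = 156.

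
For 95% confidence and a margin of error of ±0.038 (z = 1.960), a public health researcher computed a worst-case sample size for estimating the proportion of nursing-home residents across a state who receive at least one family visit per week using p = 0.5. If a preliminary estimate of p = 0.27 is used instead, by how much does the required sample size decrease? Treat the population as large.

141

Conservative (p = 0.5): n = 1.960² × 0.25 / 0.038² ≈ 665.10 → 666.
Using p = 0.27: p(1−p) = 0.1971, so n = 1.960² × 0.1971 / 0.038² ≈ 524.36 → 525.
Reduction: 666 − 525 = 141.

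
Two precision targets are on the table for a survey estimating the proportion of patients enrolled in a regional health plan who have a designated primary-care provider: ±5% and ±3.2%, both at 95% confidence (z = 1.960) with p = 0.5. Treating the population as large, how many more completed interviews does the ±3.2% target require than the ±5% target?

At ±5%: n = 1.960² × 0.2500 / 0.050² ≈ 384.16 → 385.
At ±3.2%: n = 1.960² × 0.2500 / 0.032² ≈ 937.89 → 938.
Additional respondents: 938 − 385 = 553.

553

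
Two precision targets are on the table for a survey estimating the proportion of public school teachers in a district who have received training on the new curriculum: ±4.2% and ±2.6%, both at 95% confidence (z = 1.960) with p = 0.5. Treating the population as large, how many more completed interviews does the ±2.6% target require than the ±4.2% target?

876

At ±4.2%: n = 1.960² × 0.2500 / 0.042² ≈ 544.44 → 545.
At ±2.6%: n = 1.960² × 0.2500 / 0.026² ≈ 1420.71 → 1421.
Additional respondents: 1421 − 545 = 876.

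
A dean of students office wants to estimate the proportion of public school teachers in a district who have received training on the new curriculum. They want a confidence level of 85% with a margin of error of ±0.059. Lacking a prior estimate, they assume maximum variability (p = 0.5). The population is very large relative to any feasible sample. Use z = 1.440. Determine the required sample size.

149

With p = 0.5, p(1−p) = 0.25.
n = z²·p(1−p)/E² = 1.440² × 0.2500 / 0.059² = 2.0736 × 0.2500 / 0.003481 ≈ 148.92.
Rounding up gives n = 149.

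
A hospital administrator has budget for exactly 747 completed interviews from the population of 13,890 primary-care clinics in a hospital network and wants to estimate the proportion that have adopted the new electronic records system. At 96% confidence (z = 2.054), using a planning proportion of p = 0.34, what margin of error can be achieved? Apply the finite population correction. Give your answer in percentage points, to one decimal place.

Finite-population factor: (N−n)/(N−1) = (13890−747)/(13890−1) = 0.9463.
SE(p̂) = √[p(1−p)/n · (N−n)/(N−1)] = √[0.2244/747 × 0.9463] = 0.01686.
E = z × SE = 2.054 × 0.01686 = 0.03463 ≈ 3.5 percentage points.

3.5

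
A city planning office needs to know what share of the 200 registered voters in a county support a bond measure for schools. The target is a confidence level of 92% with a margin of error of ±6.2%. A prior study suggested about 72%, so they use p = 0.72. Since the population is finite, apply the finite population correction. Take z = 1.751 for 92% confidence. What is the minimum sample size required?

Unadjusted: n₀ = 1.751² × 0.72 × 0.28 / 0.062² ≈ 160.80, so n₀ = 161.
Finite population correction with N = 200: n = n₀ / (1 + (n₀−1)/N) = 161 / (1 + 160/200) = 161 / 1.8000 ≈ 89.44.
Rounding up, n = 90.

90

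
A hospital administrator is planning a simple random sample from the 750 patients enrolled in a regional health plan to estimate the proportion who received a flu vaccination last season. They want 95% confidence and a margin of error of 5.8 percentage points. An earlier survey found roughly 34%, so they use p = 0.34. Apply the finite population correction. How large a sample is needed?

192

For 95% confidence, z = 1.960.
Unadjusted: n₀ = 1.960² × 0.34 × 0.66 / 0.058² ≈ 256.26, so n₀ = 257.
Finite population correction with N = 750: n = n₀ / (1 + (n₀−1)/N) = 257 / (1 + 256/750) = 257 / 1.3413 ≈ 191.60.
Rounding up, n = 192.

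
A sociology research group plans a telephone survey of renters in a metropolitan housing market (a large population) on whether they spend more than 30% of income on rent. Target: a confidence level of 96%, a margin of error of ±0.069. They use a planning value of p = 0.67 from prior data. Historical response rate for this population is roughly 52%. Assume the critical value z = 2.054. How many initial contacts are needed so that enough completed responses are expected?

377

Completed interviews needed: n₀ = 2.054² × 0.2211 / 0.069² ≈ 195.93 → 196.
At a 52% response rate, contacts needed = 196 / 0.52 ≈ 376.92 → 377.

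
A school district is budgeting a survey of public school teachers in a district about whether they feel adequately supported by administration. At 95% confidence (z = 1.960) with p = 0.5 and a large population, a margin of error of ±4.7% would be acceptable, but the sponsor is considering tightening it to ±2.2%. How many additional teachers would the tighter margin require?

At ±4.7%: n = 1.960² × 0.2500 / 0.047² ≈ 434.77 → 435.
At ±2.2%: n = 1.960² × 0.2500 / 0.022² ≈ 1984.30 → 1985.
Additional respondents: 1985 − 435 = 1550.

1550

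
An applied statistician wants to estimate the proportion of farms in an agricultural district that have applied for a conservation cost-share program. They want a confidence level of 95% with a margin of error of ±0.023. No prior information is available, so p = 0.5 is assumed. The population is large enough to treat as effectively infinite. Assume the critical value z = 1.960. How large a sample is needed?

With p = 0.5, p(1−p) = 0.25.
n = z²·p(1−p)/E² = 1.960² × 0.2500 / 0.023² = 3.8416 × 0.2500 / 0.000529 ≈ 1815.50.
Rounding up gives n = 1816.

1816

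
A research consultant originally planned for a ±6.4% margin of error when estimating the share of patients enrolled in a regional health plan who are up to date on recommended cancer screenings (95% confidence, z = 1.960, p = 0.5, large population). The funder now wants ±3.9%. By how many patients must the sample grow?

397

At ±6.4%: n = 1.960² × 0.2500 / 0.064² ≈ 234.47 → 235.
At ±3.9%: n = 1.960² × 0.2500 / 0.039² ≈ 631.43 → 632.
Additional respondents: 632 − 235 = 397.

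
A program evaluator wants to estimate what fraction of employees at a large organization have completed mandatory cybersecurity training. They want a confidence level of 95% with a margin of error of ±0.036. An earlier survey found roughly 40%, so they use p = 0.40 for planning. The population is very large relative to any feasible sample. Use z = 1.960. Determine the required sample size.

712

With p = 0.40, p(1−p) = 0.2400.
n = z²·p(1−p)/E² = 1.960² × 0.2400 / 0.036² = 3.8416 × 0.2400 / 0.001296 ≈ 711.41.
Rounding up gives n = 712.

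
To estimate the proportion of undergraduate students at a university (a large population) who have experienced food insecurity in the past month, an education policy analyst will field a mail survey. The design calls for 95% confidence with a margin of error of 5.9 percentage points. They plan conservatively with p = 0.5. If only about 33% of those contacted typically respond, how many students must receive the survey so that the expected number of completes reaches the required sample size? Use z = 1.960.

837

Completed interviews needed: n₀ = 1.960² × 0.2500 / 0.059² ≈ 275.90 → 276.
At a 33% response rate, contacts needed = 276 / 0.33 ≈ 836.36 → 837.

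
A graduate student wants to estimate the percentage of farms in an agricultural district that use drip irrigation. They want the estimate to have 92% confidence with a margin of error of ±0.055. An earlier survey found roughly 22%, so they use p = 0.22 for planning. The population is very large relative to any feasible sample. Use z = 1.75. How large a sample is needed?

With p = 0.22, p(1−p) = 0.1716.
n = z²·p(1−p)/E² = 1.75² × 0.1716 / 0.055² = 3.0625 × 0.1716 / 0.003025 ≈ 173.73.
Rounding up gives n = 174.

174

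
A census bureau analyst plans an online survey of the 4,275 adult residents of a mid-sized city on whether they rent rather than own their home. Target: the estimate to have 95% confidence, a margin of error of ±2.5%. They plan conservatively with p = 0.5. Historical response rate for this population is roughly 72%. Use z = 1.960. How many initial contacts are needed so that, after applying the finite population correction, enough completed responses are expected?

1571

Completed interviews needed (unadjusted): n₀ = 1.960² × 0.2500 / 0.025² ≈ 1536.64 → 1537.
FPC for N = 4,275: n = 1537 / (1 + 1536/4275) = 1537 / 1.3593 ≈ 1130.73 → 1131.
At a 72% response rate, contacts needed = 1131 / 0.72 ≈ 1570.83 → 1571.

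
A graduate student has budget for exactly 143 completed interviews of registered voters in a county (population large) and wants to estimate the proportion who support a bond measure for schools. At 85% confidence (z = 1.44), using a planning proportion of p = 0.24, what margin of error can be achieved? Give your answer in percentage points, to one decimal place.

5.1

SE(p̂) = √[p(1−p)/n] = √[0.1824/143] = 0.03571.
E = z × SE = 1.44 × 0.03571 = 0.05143, or 5.1 percentage points.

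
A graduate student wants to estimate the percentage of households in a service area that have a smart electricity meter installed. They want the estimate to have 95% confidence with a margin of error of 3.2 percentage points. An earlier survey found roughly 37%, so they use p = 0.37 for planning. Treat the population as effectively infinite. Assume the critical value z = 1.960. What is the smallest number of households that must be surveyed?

875

With p = 0.37, p(1−p) = 0.2331.
n = z²·p(1−p)/E² = 1.960² × 0.2331 / 0.032² = 3.8416 × 0.2331 / 0.001024 ≈ 874.49.
Rounding up gives n = 875.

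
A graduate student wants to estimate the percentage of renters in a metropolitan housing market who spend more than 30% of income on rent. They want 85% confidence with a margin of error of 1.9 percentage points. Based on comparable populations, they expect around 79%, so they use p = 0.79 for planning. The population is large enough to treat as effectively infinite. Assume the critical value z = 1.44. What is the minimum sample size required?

With p = 0.79, p(1−p) = 0.1659.
n = z²·p(1−p)/E² = 1.44² × 0.1659 / 0.019² = 2.0736 × 0.1659 / 0.000361 ≈ 952.94.
Rounding up gives n = 953.

953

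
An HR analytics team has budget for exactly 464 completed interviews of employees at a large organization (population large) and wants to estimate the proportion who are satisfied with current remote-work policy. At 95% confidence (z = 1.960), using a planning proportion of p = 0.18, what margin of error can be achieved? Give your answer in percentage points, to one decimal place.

3.5

SE(p̂) = √[p(1−p)/n] = √[0.1476/464] = 0.01784.
E = z × SE = 1.960 × 0.01784 = 0.03496, or 3.5 percentage points.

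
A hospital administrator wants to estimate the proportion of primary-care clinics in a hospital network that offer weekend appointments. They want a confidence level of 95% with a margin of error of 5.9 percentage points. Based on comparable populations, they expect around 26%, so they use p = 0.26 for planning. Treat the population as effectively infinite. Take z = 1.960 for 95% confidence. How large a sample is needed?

213

With p = 0.26, p(1−p) = 0.1924.
n = z²·p(1−p)/E² = 1.960² × 0.1924 / 0.059² = 3.8416 × 0.1924 / 0.003481 ≈ 212.33.
Rounding up gives n = 213.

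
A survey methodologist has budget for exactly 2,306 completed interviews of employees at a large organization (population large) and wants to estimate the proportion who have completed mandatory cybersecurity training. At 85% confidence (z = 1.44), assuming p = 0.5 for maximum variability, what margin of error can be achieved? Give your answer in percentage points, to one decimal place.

1.5

SE(p̂) = √[p(1−p)/n] = √[0.2500/2306] = 0.01041.
E = z × SE = 1.44 × 0.01041 = 0.01499, or 1.5 percentage points.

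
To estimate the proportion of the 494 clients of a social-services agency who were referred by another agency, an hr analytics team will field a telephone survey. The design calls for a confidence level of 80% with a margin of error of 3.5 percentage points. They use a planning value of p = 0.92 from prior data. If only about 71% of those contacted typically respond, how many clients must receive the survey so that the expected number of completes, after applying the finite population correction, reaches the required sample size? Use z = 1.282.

117

Completed interviews needed (unadjusted): n₀ = 1.282² × 0.0736 / 0.035² ≈ 98.75 → 99.
FPC for N = 494: n = 99 / (1 + 98/494) = 99 / 1.1984 ≈ 82.61 → 83.
At a 71% response rate, contacts needed = 83 / 0.71 ≈ 116.90 → 117.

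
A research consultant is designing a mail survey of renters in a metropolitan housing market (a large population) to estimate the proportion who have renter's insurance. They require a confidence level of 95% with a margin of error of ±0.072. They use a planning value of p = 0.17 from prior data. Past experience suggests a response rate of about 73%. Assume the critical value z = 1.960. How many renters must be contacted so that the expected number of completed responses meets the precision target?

Completed interviews needed: n₀ = 1.960² × 0.1411 / 0.072² ≈ 104.56 → 105.
At a 73% response rate, contacts needed = 105 / 0.73 ≈ 143.84 → 144.

144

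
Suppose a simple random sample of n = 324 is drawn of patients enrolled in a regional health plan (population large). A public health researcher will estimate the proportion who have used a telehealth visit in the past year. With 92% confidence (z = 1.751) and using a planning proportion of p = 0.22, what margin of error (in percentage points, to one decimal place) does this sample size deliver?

SE(p̂) = √[p(1−p)/n] = √[0.1716/324] = 0.02301.
E = z × SE = 1.751 × 0.02301 = 0.04030, or 4.0 percentage points.

4.0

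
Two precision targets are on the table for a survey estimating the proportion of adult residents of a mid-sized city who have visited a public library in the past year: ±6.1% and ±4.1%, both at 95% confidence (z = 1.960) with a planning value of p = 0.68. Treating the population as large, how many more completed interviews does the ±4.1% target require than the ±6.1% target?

273

At ±6.1%: n = 1.960² × 0.2176 / 0.061² ≈ 224.65 → 225.
At ±4.1%: n = 1.960² × 0.2176 / 0.041² ≈ 497.28 → 498.
Additional respondents: 498 − 225 = 273.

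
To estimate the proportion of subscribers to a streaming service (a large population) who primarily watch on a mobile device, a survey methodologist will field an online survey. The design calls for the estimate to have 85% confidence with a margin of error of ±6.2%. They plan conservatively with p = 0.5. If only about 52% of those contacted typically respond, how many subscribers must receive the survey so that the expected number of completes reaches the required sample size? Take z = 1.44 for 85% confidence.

260

Completed interviews needed: n₀ = 1.44² × 0.2500 / 0.062² ≈ 134.86 → 135.
At a 52% response rate, contacts needed = 135 / 0.52 ≈ 259.62 → 260.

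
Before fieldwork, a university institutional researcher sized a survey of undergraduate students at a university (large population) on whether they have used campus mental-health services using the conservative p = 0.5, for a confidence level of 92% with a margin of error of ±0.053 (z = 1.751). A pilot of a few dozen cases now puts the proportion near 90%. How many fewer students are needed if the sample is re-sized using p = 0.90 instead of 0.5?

174

Conservative (p = 0.5): n = 1.751² × 0.25 / 0.053² ≈ 272.87 → 273.
Using p = 0.90: p(1−p) = 0.0900, so n = 1.751² × 0.0900 / 0.053² ≈ 98.23 → 99.
Reduction: 273 − 99 = 174.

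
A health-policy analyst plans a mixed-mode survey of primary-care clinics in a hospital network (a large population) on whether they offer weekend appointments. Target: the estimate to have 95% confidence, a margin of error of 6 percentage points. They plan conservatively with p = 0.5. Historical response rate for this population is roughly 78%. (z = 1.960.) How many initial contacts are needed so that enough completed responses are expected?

Completed interviews needed: n₀ = 1.960² × 0.2500 / 0.060² ≈ 266.78 → 267.
At a 78% response rate, contacts needed = 267 / 0.78 ≈ 342.31 → 343.

343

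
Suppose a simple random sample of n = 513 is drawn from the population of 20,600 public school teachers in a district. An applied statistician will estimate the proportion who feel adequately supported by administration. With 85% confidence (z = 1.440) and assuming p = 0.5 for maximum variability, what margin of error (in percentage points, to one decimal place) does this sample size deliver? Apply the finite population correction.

3.1

Finite-population factor: (N−n)/(N−1) = (20600−513)/(20600−1) = 0.9751.
SE(p̂) = √[p(1−p)/n · (N−n)/(N−1)] = √[0.2500/513 × 0.9751] = 0.02180.
E = z × SE = 1.440 × 0.02180 = 0.03139 ≈ 3.1 percentage points.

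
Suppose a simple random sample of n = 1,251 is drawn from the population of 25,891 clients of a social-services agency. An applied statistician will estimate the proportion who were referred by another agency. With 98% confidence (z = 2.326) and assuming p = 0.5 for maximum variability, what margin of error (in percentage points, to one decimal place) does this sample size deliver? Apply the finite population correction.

3.2

Finite-population factor: (N−n)/(N−1) = (25891−1251)/(25891−1) = 0.9517.
SE(p̂) = √[p(1−p)/n · (N−n)/(N−1)] = √[0.2500/1251 × 0.9517] = 0.01379.
E = z × SE = 2.326 × 0.01379 = 0.03208 ≈ 3.2 percentage points.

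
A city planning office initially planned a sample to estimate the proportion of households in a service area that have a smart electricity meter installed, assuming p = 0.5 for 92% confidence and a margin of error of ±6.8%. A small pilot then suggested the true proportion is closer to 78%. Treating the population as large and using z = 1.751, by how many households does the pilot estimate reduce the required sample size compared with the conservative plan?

52

Conservative (p = 0.5): n = 1.751² × 0.25 / 0.068² ≈ 165.77 → 166.
Using p = 0.78: p(1−p) = 0.1716, so n = 1.751² × 0.1716 / 0.068² ≈ 113.78 → 114.
Reduction: 166 − 114 = 52.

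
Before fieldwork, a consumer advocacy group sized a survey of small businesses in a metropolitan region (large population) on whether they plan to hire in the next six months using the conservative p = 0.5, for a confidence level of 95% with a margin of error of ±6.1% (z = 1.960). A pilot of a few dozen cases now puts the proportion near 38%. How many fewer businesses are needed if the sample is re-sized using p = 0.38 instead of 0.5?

Conservative (p = 0.5): n = 1.960² × 0.25 / 0.061² ≈ 258.10 → 259.
Using p = 0.38: p(1−p) = 0.2356, so n = 1.960² × 0.2356 / 0.061² ≈ 243.24 → 244.
Reduction: 259 − 244 = 15.

15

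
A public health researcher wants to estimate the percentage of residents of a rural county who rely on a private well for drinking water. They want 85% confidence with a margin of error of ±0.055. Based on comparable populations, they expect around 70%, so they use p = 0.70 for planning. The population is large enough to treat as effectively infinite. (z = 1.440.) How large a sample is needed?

With p = 0.70, p(1−p) = 0.2100.
n = z²·p(1−p)/E² = 1.440² × 0.2100 / 0.055² = 2.0736 × 0.2100 / 0.003025 ≈ 143.95.
Rounding up gives n = 144.

144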